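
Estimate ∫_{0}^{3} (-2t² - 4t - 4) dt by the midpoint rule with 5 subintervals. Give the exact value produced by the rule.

h = (3 − 0)/5 = 0.6.
Midpoints m₁,…,m₅ = 0.3, 0.9, 1.5, 2.1, 2.7.
f(m₁)=-5.38, f(m₂)=-9.22, f(m₃)=-14.5, f(m₄)=-21.22, f(m₅)=-29.38.
h·[f(m₁) + f(m₂) + f(m₃) + f(m₄) + f(m₅)] = 0.6·(-79.7) = -47.82.

-47.82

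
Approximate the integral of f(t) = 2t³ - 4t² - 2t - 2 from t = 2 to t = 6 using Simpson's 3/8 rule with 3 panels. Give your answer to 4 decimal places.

h = (6 − 2)/3 = 1.333333.
Nodes t₀,…,t₃ = 2, 3.333333, 4.666667, 6.
f(t) = 2t³ - 4t² - 2t - 2: f₀=-6, f₁=20.962963, f₂=104.814815, f₃=274.
(3h/8)·[f₀ + 3f₁ + 3f₂ + f₃] = 0.5·(645.333333) = 322.6667.

322.6667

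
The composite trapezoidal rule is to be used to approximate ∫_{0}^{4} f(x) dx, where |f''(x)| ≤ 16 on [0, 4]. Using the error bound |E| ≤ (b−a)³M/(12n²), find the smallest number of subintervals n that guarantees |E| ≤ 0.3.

Need 1024/(12n²) ≤ 0.3.
n² ≥ 1024/(12·0.3) = 284.444 ⇒ n ≥ 16.8655, so the smallest n is 17.

17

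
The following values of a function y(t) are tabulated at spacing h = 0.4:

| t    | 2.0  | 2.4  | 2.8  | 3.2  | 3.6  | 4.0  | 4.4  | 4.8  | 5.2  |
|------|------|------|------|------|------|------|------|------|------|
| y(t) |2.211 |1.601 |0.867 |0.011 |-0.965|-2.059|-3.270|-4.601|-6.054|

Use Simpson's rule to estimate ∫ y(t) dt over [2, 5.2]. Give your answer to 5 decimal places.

-4.10280

h = 0.4, n = 8.
(h/3)·[y₀ + 4y₁ + 2y₂ + 4y₃ + 2y₄ + 4y₅ + 2y₆ + 4y₇ + y₈] = 0.133333·(-30.771) = -4.10280.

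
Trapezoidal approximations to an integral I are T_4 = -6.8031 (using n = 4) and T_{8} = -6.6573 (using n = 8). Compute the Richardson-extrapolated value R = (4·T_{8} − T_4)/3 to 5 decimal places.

R = (4·T_{8} − T_4) / 3 = (4·(-6.6573) − (-6.8031))/3 = (-19.8261)/3 = -6.60870.

-6.60870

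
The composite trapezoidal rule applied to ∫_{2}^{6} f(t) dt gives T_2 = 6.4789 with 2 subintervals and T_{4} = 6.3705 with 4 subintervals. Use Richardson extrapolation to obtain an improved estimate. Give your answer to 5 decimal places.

R = (4·T_{4} − T_2) / 3 = (4·6.3705 − 6.4789)/3 = (19.0031)/3 = 6.33437.

6.33437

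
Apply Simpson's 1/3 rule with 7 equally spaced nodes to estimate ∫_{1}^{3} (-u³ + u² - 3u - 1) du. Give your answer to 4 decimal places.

-25.3333

h = (3 − 1)/6 = 0.333333.
Nodes u₀,…,u₆ = 1, 1.333333, 1.666667, 2, 2.333333, 2.666667, 3.
f(u) = -u³ + u² - 3u - 1: f₀=-4, f₁=-5.592593, f₂=-7.851852, f₃=-11, f₄=-15.259259, f₅=-20.851852, f₆=-28.
(h/3)·[f₀ + 4f₁ + 2f₂ + 4f₃ + 2f₄ + 4f₅ + f₆] = 0.111111·(-228) = -25.3333.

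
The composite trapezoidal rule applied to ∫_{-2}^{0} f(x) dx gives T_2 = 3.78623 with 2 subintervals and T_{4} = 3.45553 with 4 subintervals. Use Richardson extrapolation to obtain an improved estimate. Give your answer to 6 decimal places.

3.345297

R = (4·T_{4} − T_2) / 3 = (4·3.45553 − 3.78623)/3 = (10.03589)/3 = 3.345297.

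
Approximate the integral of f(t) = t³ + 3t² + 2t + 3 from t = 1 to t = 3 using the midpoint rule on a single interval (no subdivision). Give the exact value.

M = (b−a)·f(2) = 2·(27) = 54.

54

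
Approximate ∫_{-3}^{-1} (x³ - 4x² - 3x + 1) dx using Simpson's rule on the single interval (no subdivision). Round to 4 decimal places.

-40.6667

S = (b−a)/6 · [f(-3) + 4f(-2) + f(-1)] = 0.333333·[(-53) + 4·(-17) + (-1)] = -40.6667.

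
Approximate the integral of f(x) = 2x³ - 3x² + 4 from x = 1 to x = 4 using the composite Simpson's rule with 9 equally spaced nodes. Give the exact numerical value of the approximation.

h = (4 − 1)/8 = 0.375.
Nodes x₀,…,x₈ = 1, 1.375, 1.75, 2.125, 2.5, 2.875, 3.25, 3.625, 4.
f(x) = 2x³ - 3x² + 4: f₀=3, f₁=3.52734375, f₂=5.53125, f₃=9.64453125, f₄=16.5, f₅=26.73046875, f₆=40.96875, f₇=59.84765625, f₈=84.
(h/3)·[f₀ + 4f₁ + 2f₂ + 4f₃ + 2f₄ + 4f₅ + 2f₆ + 4f₇ + f₈] = 0.125·(612) = 76.5.

76.5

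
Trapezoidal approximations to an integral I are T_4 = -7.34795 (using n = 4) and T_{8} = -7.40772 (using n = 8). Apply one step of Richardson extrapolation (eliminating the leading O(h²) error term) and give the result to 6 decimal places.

-7.427643

R = (4·T_{8} − T_4) / 3 = (4·(-7.40772) − (-7.34795))/3 = (-22.28293)/3 = -7.427643.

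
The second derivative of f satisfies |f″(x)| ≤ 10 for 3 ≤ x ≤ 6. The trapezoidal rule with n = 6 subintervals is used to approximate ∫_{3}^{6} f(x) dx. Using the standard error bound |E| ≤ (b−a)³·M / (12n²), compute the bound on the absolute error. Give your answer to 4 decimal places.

|E| ≤ (3)³·10 / (12·6²) = 270/432 = 0.6250.

0.6250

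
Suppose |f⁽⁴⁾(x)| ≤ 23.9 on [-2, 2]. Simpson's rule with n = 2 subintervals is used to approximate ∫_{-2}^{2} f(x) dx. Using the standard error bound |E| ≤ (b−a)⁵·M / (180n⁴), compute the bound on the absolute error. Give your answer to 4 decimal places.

|E| ≤ (4)⁵·23.9 / (180·2⁴) = 24473.6/2880 = 8.4978.

8.4978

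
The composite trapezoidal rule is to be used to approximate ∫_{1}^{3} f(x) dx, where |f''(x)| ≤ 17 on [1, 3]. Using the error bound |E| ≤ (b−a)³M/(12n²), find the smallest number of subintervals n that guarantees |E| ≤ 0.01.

Need 136/(12n²) ≤ 0.01.
n² ≥ 136/(12·0.01) = 1133.33 ⇒ n ≥ 33.6650, so the smallest n is 34.

34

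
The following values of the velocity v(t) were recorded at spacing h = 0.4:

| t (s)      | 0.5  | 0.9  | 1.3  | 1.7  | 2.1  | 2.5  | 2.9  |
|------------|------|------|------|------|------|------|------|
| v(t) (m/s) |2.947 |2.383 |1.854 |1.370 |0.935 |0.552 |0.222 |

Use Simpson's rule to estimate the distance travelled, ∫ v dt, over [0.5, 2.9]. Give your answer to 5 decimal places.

h = 0.4, n = 6.
(h/3)·[y₀ + 4y₁ + 2y₂ + 4y₃ + 2y₄ + 4y₅ + y₆] = 0.133333·(25.967) = 3.46227.

3.46227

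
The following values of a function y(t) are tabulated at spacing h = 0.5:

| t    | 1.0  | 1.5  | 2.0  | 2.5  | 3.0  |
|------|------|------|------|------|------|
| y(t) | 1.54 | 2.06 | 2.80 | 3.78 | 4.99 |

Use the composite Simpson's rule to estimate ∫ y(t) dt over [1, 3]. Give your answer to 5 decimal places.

5.91500

h = 0.5, n = 4.
(h/3)·[y₀ + 4y₁ + 2y₂ + 4y₃ + y₄] = 0.166667·(35.49) = 5.91500.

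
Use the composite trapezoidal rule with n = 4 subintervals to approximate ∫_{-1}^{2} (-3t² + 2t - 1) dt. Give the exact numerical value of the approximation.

h = (2 − (-1))/4 = 0.75.
Nodes t₀,…,t₄ = -1, -0.25, 0.5, 1.25, 2.
f(t) = -3t² + 2t - 1: f₀=-6, f₁=-1.6875, f₂=-0.75, f₃=-3.1875, f₄=-9.
(h/2)·[f₀ + 2f₁ + 2f₂ + 2f₃ + f₄] = 0.375·(-26.25) = -9.84375.

-9.84375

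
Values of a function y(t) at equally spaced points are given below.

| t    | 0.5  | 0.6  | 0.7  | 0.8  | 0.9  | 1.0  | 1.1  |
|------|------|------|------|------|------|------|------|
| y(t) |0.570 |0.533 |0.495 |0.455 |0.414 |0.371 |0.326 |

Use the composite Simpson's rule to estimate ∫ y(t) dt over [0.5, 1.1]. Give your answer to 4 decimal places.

0.2717

h = 0.1, n = 6.
(h/3)·[y₀ + 4y₁ + 2y₂ + 4y₃ + 2y₄ + 4y₅ + y₆] = 0.033333·(8.150) = 0.2717.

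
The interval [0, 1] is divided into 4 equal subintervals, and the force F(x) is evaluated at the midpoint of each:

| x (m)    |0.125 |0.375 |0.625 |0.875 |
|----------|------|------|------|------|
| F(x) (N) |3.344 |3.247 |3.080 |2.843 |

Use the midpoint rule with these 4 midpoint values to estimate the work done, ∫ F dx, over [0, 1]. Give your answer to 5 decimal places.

h = 0.25, n = 4.
h·[y(m₁) + y(m₂) + y(m₃) + y(m₄)] = 0.25·(12.514) = 3.12850.

3.12850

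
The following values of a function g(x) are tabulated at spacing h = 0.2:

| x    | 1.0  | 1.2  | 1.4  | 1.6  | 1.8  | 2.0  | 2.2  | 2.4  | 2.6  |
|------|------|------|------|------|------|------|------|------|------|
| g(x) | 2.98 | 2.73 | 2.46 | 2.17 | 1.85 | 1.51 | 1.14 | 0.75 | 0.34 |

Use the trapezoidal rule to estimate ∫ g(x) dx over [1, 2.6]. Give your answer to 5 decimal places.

h = 0.2, n = 8.
(h/2)·[y₀ + 2y₁ + 2y₂ + 2y₃ + 2y₄ + 2y₅ + 2y₆ + 2y₇ + y₈] = 0.1·(28.54) = 2.85400.

2.85400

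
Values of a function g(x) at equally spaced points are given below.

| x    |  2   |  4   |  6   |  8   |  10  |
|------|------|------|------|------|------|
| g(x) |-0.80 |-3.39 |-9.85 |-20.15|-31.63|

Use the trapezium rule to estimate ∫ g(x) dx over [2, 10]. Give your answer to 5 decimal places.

h = 2, n = 4.
(h/2)·[y₀ + 2y₁ + 2y₂ + 2y₃ + y₄] = 1·(-99.21) = -99.21000.

-99.21000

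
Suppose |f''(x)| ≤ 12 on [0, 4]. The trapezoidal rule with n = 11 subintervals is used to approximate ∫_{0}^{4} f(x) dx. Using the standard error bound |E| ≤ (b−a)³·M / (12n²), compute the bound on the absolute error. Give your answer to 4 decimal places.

0.5289

|E| ≤ (4)³·12 / (12·11²) = 768/1452 = 0.5289.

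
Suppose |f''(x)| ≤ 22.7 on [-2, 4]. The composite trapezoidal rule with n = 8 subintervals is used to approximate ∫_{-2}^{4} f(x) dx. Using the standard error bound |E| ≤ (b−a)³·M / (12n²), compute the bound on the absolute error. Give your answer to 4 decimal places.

|E| ≤ (6)³·22.7 / (12·8²) = 4903.2/768 = 6.3844.

6.3844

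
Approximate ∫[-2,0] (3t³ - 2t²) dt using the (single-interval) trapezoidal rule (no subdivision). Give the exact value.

-32

T = (b−a)/2 · [f(-2) + f(0)] = 1·[(-32) + 0] = -32.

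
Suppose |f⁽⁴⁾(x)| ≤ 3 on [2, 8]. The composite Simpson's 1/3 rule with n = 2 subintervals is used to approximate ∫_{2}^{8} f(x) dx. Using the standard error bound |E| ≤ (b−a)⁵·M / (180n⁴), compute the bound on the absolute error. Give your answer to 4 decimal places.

|E| ≤ (6)⁵·3 / (180·2⁴) = 23328/2880 = 8.1000.

8.1000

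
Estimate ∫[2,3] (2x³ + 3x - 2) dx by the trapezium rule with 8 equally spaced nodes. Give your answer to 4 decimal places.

h = (3 − 2)/7 = 0.142857.
Nodes x₀,…,x₇ = 2, 2.142857, 2.285714, 2.428571, 2.571429, 2.714286, 2.857143, 3.
f(x) = 2x³ + 3x - 2: f₀=20, f₁=24.107872, f₂=28.740525, f₃=33.932945, f₄=39.720117, f₅=46.137026, f₆=53.218659, f₇=61.
(h/2)·[f₀ + 2f₁ + 2f₂ + 2f₃ + 2f₄ + 2f₅ + 2f₆ + f₇] = 0.071429·(532.714286) = 38.0510.

38.0510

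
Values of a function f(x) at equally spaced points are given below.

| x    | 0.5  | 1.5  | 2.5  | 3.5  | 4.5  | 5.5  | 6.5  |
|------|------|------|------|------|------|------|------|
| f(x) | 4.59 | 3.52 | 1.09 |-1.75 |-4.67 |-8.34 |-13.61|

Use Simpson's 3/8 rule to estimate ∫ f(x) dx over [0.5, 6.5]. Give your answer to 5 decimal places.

-14.14500

h = 1, n = 6.
(3h/8)·[y₀ + 3y₁ + 3y₂ + 2y₃ + 3y₄ + 3y₅ + y₆] = 0.375·(-37.72) = -14.14500.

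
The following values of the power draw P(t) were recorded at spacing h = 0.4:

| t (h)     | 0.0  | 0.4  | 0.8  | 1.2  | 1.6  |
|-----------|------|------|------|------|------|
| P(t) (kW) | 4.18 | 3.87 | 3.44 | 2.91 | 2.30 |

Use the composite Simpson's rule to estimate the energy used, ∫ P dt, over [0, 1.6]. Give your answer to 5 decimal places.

5.39733

h = 0.4, n = 4.
(h/3)·[y₀ + 4y₁ + 2y₂ + 4y₃ + y₄] = 0.133333·(40.48) = 5.39733.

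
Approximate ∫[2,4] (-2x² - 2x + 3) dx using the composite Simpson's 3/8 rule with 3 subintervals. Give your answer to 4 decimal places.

-43.3333

h = (4 − 2)/3 = 0.666667.
Nodes x₀,…,x₃ = 2, 2.666667, 3.333333, 4.
f(x) = -2x² - 2x + 3: f₀=-9, f₁=-16.555556, f₂=-25.888889, f₃=-37.
(3h/8)·[f₀ + 3f₁ + 3f₂ + f₃] = 0.25·(-173.333333) = -43.3333.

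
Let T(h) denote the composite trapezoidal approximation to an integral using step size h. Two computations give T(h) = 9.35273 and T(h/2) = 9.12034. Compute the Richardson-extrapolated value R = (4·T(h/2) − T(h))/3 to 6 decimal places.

9.042877

R = (4·T(h/2) − T(h)) / 3 = (4·9.12034 − 9.35273)/3 = (27.12863)/3 = 9.042877.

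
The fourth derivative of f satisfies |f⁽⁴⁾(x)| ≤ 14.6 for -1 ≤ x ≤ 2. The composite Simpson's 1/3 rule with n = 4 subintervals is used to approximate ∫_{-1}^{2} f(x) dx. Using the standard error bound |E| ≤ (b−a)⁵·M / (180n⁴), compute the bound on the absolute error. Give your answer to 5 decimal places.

0.07699

|E| ≤ (3)⁵·14.6 / (180·4⁴) = 3547.8/46080 = 0.07699.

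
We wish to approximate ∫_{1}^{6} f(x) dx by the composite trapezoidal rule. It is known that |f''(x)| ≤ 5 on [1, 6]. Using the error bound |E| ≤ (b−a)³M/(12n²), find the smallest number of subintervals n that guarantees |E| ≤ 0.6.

10

Need 625/(12n²) ≤ 0.6.
n² ≥ 625/(12·0.6) = 86.8056 ⇒ n ≥ 9.3169, so the smallest n is 10.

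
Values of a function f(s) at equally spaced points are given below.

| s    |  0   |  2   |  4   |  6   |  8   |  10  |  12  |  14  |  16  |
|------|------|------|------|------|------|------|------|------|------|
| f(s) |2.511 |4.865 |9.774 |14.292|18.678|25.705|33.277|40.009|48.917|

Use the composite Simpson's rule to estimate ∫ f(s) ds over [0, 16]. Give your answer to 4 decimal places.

342.9133

h = 2, n = 8.
(h/3)·[y₀ + 4y₁ + 2y₂ + 4y₃ + 2y₄ + 4y₅ + 2y₆ + 4y₇ + y₈] = 0.666667·(514.370) = 342.9133.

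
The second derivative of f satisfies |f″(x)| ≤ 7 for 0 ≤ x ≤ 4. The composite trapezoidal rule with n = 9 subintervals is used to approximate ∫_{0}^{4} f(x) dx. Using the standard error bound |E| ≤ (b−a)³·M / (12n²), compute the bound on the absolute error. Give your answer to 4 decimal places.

0.4609

|E| ≤ (4)³·7 / (12·9²) = 448/972 = 0.4609.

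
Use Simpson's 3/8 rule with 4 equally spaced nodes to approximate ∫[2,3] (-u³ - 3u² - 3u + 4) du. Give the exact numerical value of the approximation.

h = (3 − 2)/3 = 0.333333.
Nodes u₀,…,u₃ = 2, 2.333333, 2.666667, 3.
f(u) = -u³ - 3u² - 3u + 4: f₀=-22, f₁=-32.037037, f₂=-44.296296, f₃=-59.
(3h/8)·[f₀ + 3f₁ + 3f₂ + f₃] = 0.125·(-310) = -38.75.

-38.75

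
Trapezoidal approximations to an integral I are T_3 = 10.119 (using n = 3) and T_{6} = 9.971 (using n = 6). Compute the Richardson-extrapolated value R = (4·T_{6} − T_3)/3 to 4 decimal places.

R = (4·T_{6} − T_3) / 3 = (4·9.971 − 10.119)/3 = (29.765)/3 = 9.9217.

9.9217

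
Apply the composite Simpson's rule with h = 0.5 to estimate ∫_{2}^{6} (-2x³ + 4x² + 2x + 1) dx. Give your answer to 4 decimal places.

-326.6667

h = (6 − 2)/8 = 0.5.
Nodes x₀,…,x₈ = 2, 2.5, 3, 3.5, 4, 4.5, 5, 5.5, 6.
f(x) = -2x³ + 4x² + 2x + 1: f₀=5, f₁=-0.25, f₂=-11, f₃=-28.75, f₄=-55, f₅=-91.25, f₆=-139, f₇=-199.75, f₈=-275.
(h/3)·[f₀ + 4f₁ + 2f₂ + 4f₃ + 2f₄ + 4f₅ + 2f₆ + 4f₇ + f₈] = 0.166667·(-1960) = -326.6667.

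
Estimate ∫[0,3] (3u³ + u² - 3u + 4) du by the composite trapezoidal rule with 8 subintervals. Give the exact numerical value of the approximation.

h = (3 − 0)/8 = 0.375.
Nodes u₀,…,u₈ = 0, 0.375, 0.75, 1.125, 1.5, 1.875, 2.25, 2.625, 3.
f(u) = 3u³ + u² - 3u + 4: f₀=4, f₁=3.173828125, f₂=3.578125, f₃=6.162109375, f₄=11.875, f₅=21.666015625, f₆=36.484375, f₇=57.279296875, f₈=85.
(h/2)·[f₀ + 2f₁ + 2f₂ + 2f₃ + 2f₄ + 2f₅ + 2f₆ + 2f₇ + f₈] = 0.1875·(369.4375) = 69.26953125.

69.26953125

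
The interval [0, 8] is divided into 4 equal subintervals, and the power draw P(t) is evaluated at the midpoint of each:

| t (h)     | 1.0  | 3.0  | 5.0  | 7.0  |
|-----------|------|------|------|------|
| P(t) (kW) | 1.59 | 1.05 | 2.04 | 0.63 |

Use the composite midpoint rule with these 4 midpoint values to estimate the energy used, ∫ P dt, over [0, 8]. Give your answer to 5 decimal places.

h = 2, n = 4.
h·[y(m₁) + y(m₂) + y(m₃) + y(m₄)] = 2·(5.31) = 10.62000.

10.62000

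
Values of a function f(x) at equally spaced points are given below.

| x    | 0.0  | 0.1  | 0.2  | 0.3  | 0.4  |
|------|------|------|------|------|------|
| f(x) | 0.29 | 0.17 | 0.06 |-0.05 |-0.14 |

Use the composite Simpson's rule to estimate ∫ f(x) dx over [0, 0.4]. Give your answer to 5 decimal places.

h = 0.1, n = 4.
(h/3)·[y₀ + 4y₁ + 2y₂ + 4y₃ + y₄] = 0.033333·(0.75) = 0.02500.

0.02500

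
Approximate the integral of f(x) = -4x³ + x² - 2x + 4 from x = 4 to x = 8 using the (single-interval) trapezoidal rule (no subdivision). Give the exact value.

T = (b−a)/2 · [f(4) + f(8)] = 2·[(-244) + (-1996)] = -4480.

-4480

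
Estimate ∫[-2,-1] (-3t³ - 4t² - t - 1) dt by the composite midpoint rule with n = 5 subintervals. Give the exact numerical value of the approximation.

h = (-1 − (-2))/5 = 0.2.
Midpoints m₁,…,m₅ = -1.9, -1.7, -1.5, -1.3, -1.1.
f(m₁)=7.037, f(m₂)=3.879, f(m₃)=1.625, f(m₄)=0.131, f(m₅)=-0.747.
h·[f(m₁) + f(m₂) + f(m₃) + f(m₄) + f(m₅)] = 0.2·(11.925) = 2.385.

2.385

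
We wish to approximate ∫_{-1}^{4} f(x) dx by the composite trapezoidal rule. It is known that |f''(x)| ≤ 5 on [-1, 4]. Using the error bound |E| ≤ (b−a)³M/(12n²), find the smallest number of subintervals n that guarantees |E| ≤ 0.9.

Need 625/(12n²) ≤ 0.9.
n² ≥ 625/(12·0.9) = 57.8704 ⇒ n ≥ 7.6073, so the smallest n is 8.

8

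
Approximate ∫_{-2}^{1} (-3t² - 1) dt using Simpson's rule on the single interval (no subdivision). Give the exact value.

-12

S = (b−a)/6 · [f(-2) + 4f(-0.5) + f(1)] = 0.5·[(-13) + 4·(-1.75) + (-4)] = -12.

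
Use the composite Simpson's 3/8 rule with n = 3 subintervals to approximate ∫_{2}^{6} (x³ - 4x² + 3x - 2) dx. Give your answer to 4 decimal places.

h = (6 − 2)/3 = 1.333333.
Nodes x₀,…,x₃ = 2, 3.333333, 4.666667, 6.
f(x) = x³ - 4x² + 3x - 2: f₀=-4, f₁=0.592593, f₂=26.518519, f₃=88.
(3h/8)·[f₀ + 3f₁ + 3f₂ + f₃] = 0.5·(165.333333) = 82.6667.

82.6667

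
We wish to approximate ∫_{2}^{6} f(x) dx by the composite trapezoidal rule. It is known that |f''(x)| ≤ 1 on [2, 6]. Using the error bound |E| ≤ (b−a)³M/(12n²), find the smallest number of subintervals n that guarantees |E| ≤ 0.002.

52

Need 64/(12n²) ≤ 0.002.
n² ≥ 64/(12·0.002) = 2666.67 ⇒ n ≥ 51.6398, so the smallest n is 52.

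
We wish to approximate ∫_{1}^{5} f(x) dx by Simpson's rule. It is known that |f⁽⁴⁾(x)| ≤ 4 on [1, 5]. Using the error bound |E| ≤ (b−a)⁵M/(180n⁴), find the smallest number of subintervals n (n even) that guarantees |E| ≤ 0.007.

8

Need 4096/(180n⁴) ≤ 0.007.
n⁴ ≥ 4096/(180·0.007) = 3250.79 ⇒ n ≥ 7.5509, so the smallest even n is 8. (n must be even for Simpson's rule.)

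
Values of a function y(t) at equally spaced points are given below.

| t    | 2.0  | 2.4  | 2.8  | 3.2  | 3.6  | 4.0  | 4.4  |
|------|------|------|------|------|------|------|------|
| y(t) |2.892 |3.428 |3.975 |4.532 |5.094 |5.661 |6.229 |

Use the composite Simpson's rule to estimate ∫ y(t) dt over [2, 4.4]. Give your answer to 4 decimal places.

10.8991

h = 0.4, n = 6.
(h/3)·[y₀ + 4y₁ + 2y₂ + 4y₃ + 2y₄ + 4y₅ + y₆] = 0.133333·(81.743) = 10.8991.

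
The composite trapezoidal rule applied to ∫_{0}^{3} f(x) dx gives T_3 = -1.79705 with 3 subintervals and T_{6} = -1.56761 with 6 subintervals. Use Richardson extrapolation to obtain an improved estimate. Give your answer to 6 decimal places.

R = (4·T_{6} − T_3) / 3 = (4·(-1.56761) − (-1.79705))/3 = (-4.47339)/3 = -1.491130.

-1.491130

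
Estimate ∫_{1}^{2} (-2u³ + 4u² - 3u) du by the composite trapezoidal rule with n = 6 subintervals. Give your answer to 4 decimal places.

h = (2 − 1)/6 = 0.166667.
Nodes u₀,…,u₆ = 1, 1.166667, 1.333333, 1.5, 1.666667, 1.833333, 2.
f(u) = -2u³ + 4u² - 3u: f₀=-1, f₁=-1.231481, f₂=-1.629630, f₃=-2.25, f₄=-3.148148, f₅=-4.379630, f₆=-6.
(h/2)·[f₀ + 2f₁ + 2f₂ + 2f₃ + 2f₄ + 2f₅ + f₆] = 0.083333·(-32.277778) = -2.6898.

-2.6898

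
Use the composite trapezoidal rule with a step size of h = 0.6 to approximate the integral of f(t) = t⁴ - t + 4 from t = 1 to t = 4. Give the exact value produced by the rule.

216.64704

h = (4 − 1)/5 = 0.6.
Nodes t₀,…,t₅ = 1, 1.6, 2.2, 2.8, 3.4, 4.
f(t) = t⁴ - t + 4: f₀=4, f₁=8.9536, f₂=25.2256, f₃=62.6656, f₄=134.2336, f₅=256.
(h/2)·[f₀ + 2f₁ + 2f₂ + 2f₃ + 2f₄ + f₅] = 0.3·(722.1568) = 216.64704.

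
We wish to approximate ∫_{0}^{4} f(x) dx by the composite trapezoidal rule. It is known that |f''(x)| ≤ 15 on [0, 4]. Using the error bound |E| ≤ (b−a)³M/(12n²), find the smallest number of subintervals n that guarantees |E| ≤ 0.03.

52

Need 960/(12n²) ≤ 0.03.
n² ≥ 960/(12·0.03) = 2666.67 ⇒ n ≥ 51.6398, so the smallest n is 52.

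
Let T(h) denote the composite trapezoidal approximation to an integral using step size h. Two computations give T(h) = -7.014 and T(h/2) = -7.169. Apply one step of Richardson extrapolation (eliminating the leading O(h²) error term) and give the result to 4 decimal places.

R = (4·T(h/2) − T(h)) / 3 = (4·(-7.169) − (-7.014))/3 = (-21.662)/3 = -7.2207.

-7.2207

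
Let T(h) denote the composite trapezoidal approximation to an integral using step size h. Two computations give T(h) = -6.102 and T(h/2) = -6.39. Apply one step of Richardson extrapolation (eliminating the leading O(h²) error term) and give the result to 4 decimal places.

-6.4860

R = (4·T(h/2) − T(h)) / 3 = (4·(-6.39) − (-6.102))/3 = (-19.458)/3 = -6.4860.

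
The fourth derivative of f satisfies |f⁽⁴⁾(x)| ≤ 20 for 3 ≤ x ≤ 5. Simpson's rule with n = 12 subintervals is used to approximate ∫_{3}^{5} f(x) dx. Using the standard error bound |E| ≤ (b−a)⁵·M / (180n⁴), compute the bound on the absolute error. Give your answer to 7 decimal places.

0.0001715

|E| ≤ (2)⁵·20 / (180·12⁴) = 640/3732480 = 0.0001715.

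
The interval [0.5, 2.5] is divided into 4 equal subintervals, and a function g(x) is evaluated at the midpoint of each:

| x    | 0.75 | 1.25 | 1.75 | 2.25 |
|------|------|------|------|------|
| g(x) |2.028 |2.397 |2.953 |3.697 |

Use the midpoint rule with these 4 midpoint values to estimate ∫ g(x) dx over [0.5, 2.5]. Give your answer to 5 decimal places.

h = 0.5, n = 4.
h·[y(m₁) + y(m₂) + y(m₃) + y(m₄)] = 0.5·(11.075) = 5.53750.

5.53750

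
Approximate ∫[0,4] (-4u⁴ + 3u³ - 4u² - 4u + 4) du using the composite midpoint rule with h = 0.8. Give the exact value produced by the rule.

-704.40448

h = (4 − 0)/5 = 0.8.
Midpoints m₁,…,m₅ = 0.4, 1.2, 2, 2.8, 3.6.
f(m₁)=1.8496, f(m₂)=-9.6704, f(m₃)=-60, f(m₄)=-218.5664, f(m₅)=-594.1184.
h·[f(m₁) + f(m₂) + f(m₃) + f(m₄) + f(m₅)] = 0.8·(-880.5056) = -704.40448.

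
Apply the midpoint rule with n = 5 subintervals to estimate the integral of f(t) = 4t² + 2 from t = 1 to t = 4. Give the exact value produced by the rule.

h = (4 − 1)/5 = 0.6.
Midpoints m₁,…,m₅ = 1.3, 1.9, 2.5, 3.1, 3.7.
f(m₁)=8.76, f(m₂)=16.44, f(m₃)=27, f(m₄)=40.44, f(m₅)=56.76.
h·[f(m₁) + f(m₂) + f(m₃) + f(m₄) + f(m₅)] = 0.6·(149.4) = 89.64.

89.64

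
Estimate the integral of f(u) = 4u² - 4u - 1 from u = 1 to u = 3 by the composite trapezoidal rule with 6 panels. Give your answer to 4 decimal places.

16.8148

h = (3 − 1)/6 = 0.333333.
Nodes u₀,…,u₆ = 1, 1.333333, 1.666667, 2, 2.333333, 2.666667, 3.
f(u) = 4u² - 4u - 1: f₀=-1, f₁=0.777778, f₂=3.444444, f₃=7, f₄=11.444444, f₅=16.777778, f₆=23.
(h/2)·[f₀ + 2f₁ + 2f₂ + 2f₃ + 2f₄ + 2f₅ + f₆] = 0.166667·(100.888889) = 16.8148.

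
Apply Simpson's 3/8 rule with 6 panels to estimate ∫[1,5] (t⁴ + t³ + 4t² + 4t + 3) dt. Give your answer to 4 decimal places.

1006.3704

h = (5 − 1)/6 = 0.666667.
Nodes t₀,…,t₆ = 1, 1.666667, 2.333333, 3, 3.666667, 4.333333, 5.
f(t) = t⁴ + t³ + 4t² + 4t + 3: f₀=13, f₁=33.123457, f₂=76.456790, f₃=159, f₄=301.493827, f₅=529.419753, f₆=873.
(3h/8)·[f₀ + 3f₁ + 3f₂ + 2f₃ + 3f₄ + 3f₅ + f₆] = 0.25·(4025.481481) = 1006.3704.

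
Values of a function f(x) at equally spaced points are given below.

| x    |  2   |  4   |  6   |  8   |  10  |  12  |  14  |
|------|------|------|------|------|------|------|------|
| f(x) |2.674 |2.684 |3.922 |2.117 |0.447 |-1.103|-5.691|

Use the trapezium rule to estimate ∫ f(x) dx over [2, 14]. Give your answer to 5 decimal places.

13.11700

h = 2, n = 6.
(h/2)·[y₀ + 2y₁ + 2y₂ + 2y₃ + 2y₄ + 2y₅ + y₆] = 1·(13.117) = 13.11700.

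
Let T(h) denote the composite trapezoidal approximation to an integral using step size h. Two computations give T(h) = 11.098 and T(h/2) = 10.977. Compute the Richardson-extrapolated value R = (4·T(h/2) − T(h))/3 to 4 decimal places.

10.9367

R = (4·T(h/2) − T(h)) / 3 = (4·10.977 − 11.098)/3 = (32.810)/3 = 10.9367.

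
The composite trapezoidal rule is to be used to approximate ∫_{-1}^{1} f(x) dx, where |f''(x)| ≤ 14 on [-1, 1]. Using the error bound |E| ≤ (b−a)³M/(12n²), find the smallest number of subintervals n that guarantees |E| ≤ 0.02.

Need 112/(12n²) ≤ 0.02.
n² ≥ 112/(12·0.02) = 466.667 ⇒ n ≥ 21.6025, so the smallest n is 22.

22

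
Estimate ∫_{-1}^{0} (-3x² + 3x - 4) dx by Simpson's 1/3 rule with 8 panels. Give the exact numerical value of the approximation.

-6.5

h = (0 − (-1))/8 = 0.125.
Nodes x₀,…,x₈ = -1, -0.875, -0.75, -0.625, -0.5, -0.375, -0.25, -0.125, 0.
f(x) = -3x² + 3x - 4: f₀=-10, f₁=-8.921875, f₂=-7.9375, f₃=-7.046875, f₄=-6.25, f₅=-5.546875, f₆=-4.9375, f₇=-4.421875, f₈=-4.
(h/3)·[f₀ + 4f₁ + 2f₂ + 4f₃ + 2f₄ + 4f₅ + 2f₆ + 4f₇ + f₈] = 0.041667·(-156) = -6.5.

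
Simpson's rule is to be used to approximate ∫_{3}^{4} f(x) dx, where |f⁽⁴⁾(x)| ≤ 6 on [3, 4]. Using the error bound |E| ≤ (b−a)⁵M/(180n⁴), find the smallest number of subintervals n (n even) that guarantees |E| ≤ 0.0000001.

Need 6/(180n⁴) ≤ 0.0000001.
n⁴ ≥ 6/(180·0.0000001) = 333333 ⇒ n ≥ 24.0281, so the smallest even n is 26. (n must be even for Simpson's rule.)

26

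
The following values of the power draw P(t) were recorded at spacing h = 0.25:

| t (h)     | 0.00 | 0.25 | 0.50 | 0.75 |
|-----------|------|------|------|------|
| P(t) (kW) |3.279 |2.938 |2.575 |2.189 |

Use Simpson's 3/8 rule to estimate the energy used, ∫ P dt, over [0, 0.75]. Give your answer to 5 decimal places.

2.06316

h = 0.25, n = 3.
(3h/8)·[y₀ + 3y₁ + 3y₂ + y₃] = 0.09375·(22.007) = 2.06316.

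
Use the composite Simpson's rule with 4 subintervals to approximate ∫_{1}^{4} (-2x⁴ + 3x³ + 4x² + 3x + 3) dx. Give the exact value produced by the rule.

h = (4 − 1)/4 = 0.75.
Nodes x₀,…,x₄ = 1, 1.75, 2.5, 3.25, 4.
f(x) = -2x⁴ + 3x³ + 4x² + 3x + 3: f₀=11, f₁=17.8203125, f₂=4.25, f₃=-65.1484375, f₄=-241.
(h/3)·[f₀ + 4f₁ + 2f₂ + 4f₃ + f₄] = 0.25·(-410.8125) = -102.703125.

-102.703125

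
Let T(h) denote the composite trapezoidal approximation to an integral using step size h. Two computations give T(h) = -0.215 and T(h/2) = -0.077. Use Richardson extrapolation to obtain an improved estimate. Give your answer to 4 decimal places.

-0.0310

R = (4·T(h/2) − T(h)) / 3 = (4·(-0.077) − (-0.215))/3 = (-0.093)/3 = -0.0310.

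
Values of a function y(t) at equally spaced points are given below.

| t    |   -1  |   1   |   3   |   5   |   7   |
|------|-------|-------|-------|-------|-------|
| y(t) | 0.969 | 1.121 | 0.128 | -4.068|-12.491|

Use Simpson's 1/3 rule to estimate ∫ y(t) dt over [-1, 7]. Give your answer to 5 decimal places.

h = 2, n = 4.
(h/3)·[y₀ + 4y₁ + 2y₂ + 4y₃ + y₄] = 0.666667·(-23.054) = -15.36933.

-15.36933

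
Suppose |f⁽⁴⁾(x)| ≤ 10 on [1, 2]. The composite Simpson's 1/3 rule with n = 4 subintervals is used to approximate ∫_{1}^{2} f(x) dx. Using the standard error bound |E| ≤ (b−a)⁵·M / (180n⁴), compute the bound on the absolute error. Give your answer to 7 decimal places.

|E| ≤ (1)⁵·10 / (180·4⁴) = 10/46080 = 0.0002170.

0.0002170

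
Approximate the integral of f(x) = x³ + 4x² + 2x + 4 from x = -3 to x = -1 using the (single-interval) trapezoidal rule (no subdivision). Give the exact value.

T = (b−a)/2 · [f(-3) + f(-1)] = 1·[7 + 5] = 12.

12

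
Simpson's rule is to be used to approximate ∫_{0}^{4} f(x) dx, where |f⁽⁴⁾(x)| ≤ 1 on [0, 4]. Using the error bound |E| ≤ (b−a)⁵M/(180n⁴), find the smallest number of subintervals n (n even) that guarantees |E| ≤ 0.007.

6

Need 1024/(180n⁴) ≤ 0.007.
n⁴ ≥ 1024/(180·0.007) = 812.698 ⇒ n ≥ 5.3393, so the smallest even n is 6. (n must be even for Simpson's rule.)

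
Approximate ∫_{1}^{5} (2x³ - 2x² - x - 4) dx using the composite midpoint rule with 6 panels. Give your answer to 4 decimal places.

h = (5 − 1)/6 = 0.666667.
Midpoints m₁,…,m₆ = 1.333333, 2, 2.666667, 3.333333, 4, 4.666667.
f(m₁)=-4.148148, f(m₂)=2, f(m₃)=17.037037, f(m₄)=44.518519, f(m₅)=88, f(m₆)=151.037037.
h·[f(m₁) + f(m₂) + f(m₃) + f(m₄) + f(m₅) + f(m₆)] = 0.666667·(298.444444) = 198.9630.

198.9630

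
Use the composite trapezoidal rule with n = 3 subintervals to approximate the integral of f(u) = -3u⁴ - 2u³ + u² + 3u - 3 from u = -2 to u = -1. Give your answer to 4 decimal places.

-16.8580

h = (-1 − (-2))/3 = 0.333333.
Nodes u₀,…,u₃ = -2, -1.666667, -1.333333, -1.
f(u) = -3u⁴ - 2u³ + u² + 3u - 3: f₀=-37, f₁=-19.111111, f₂=-9.962963, f₃=-6.
(h/2)·[f₀ + 2f₁ + 2f₂ + f₃] = 0.166667·(-101.148148) = -16.8580.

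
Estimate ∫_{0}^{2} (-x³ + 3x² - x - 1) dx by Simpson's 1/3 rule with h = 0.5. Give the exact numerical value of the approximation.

h = (2 − 0)/4 = 0.5.
Nodes x₀,…,x₄ = 0, 0.5, 1, 1.5, 2.
f(x) = -x³ + 3x² - x - 1: f₀=-1, f₁=-0.875, f₂=0, f₃=0.875, f₄=1.
(h/3)·[f₀ + 4f₁ + 2f₂ + 4f₃ + f₄] = 0.166667·(0) = 0.

0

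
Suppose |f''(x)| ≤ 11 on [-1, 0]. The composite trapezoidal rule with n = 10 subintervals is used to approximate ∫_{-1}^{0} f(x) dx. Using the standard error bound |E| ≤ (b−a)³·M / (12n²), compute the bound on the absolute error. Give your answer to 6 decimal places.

0.009167

|E| ≤ (1)³·11 / (12·10²) = 11/1200 = 0.009167.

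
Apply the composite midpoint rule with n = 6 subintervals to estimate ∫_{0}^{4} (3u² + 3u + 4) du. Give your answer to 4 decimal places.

103.5556

h = (4 − 0)/6 = 0.666667.
Midpoints m₁,…,m₆ = 0.333333, 1, 1.666667, 2.333333, 3, 3.666667.
f(m₁)=5.333333, f(m₂)=10, f(m₃)=17.333333, f(m₄)=27.333333, f(m₅)=40, f(m₆)=55.333333.
h·[f(m₁) + f(m₂) + f(m₃) + f(m₄) + f(m₅) + f(m₆)] = 0.666667·(155.333333) = 103.5556.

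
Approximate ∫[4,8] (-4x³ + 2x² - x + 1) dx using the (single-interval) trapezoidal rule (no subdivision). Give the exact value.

T = (b−a)/2 · [f(4) + f(8)] = 2·[(-227) + (-1927)] = -4308.

-4308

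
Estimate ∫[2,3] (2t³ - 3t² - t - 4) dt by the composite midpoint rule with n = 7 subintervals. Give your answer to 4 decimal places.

6.9796

h = (3 − 2)/7 = 0.142857.
Midpoints m₁,…,m₇ = 2.071429, 2.214286, 2.357143, 2.5, 2.642857, 2.785714, 2.928571.
f(m₁)=-1.167638, f(m₂)=0.790087, f(m₃)=3.167638, f(m₄)=6, f(m₅)=9.322157, f(m₆)=13.169096, f(m₇)=17.575802.
h·[f(m₁) + f(m₂) + f(m₃) + f(m₄) + f(m₅) + f(m₆) + f(m₇)] = 0.142857·(48.857143) = 6.9796.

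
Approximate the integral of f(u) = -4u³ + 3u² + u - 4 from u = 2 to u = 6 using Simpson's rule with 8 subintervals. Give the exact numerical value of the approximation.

-1072

h = (6 − 2)/8 = 0.5.
Nodes u₀,…,u₈ = 2, 2.5, 3, 3.5, 4, 4.5, 5, 5.5, 6.
f(u) = -4u³ + 3u² + u - 4: f₀=-22, f₁=-45.25, f₂=-82, f₃=-135.25, f₄=-208, f₅=-303.25, f₆=-424, f₇=-573.25, f₈=-754.
(h/3)·[f₀ + 4f₁ + 2f₂ + 4f₃ + 2f₄ + 4f₅ + 2f₆ + 4f₇ + f₈] = 0.166667·(-6432) = -1072.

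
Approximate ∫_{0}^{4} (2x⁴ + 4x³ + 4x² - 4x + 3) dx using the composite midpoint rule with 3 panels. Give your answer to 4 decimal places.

677.1523

h = (4 − 0)/3 = 1.333333.
Midpoints m₁,…,m₃ = 0.666667, 2, 3.333333.
f(m₁)=3.691358, f(m₂)=75, f(m₃)=429.172840.
h·[f(m₁) + f(m₂) + f(m₃)] = 1.333333·(507.864198) = 677.1523.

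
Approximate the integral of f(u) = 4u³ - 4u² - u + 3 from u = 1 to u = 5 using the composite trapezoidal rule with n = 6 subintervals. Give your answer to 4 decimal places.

468.1481

h = (5 − 1)/6 = 0.666667.
Nodes u₀,…,u₆ = 1, 1.666667, 2.333333, 3, 3.666667, 4.333333, 5.
f(u) = 4u³ - 4u² - u + 3: f₀=2, f₁=8.740741, f₂=29.703704, f₃=72, f₄=142.740741, f₅=249.037037, f₆=398.
(h/2)·[f₀ + 2f₁ + 2f₂ + 2f₃ + 2f₄ + 2f₅ + f₆] = 0.333333·(1404.444444) = 468.1481.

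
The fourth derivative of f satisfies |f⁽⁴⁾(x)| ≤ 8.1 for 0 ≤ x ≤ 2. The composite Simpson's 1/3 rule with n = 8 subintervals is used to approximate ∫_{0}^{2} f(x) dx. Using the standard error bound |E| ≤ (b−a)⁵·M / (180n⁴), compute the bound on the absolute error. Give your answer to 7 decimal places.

0.0003516

|E| ≤ (2)⁵·8.1 / (180·8⁴) = 259.2/737280 = 0.0003516.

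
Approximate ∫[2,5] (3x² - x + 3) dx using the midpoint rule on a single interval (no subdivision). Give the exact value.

108.75

M = (b−a)·f(3.5) = 3·(36.25) = 108.75.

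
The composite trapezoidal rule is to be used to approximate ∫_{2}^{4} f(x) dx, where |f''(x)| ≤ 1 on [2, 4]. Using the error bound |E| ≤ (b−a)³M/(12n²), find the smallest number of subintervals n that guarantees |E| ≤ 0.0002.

Need 8/(12n²) ≤ 0.0002.
n² ≥ 8/(12·0.0002) = 3333.33 ⇒ n ≥ 57.7350, so the smallest n is 58.

58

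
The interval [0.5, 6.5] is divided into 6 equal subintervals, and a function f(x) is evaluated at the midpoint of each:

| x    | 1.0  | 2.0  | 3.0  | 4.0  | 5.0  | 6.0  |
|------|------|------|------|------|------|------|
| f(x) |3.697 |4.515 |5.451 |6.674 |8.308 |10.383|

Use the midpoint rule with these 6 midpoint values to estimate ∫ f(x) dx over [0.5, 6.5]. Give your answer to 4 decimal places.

h = 1, n = 6.
h·[y(m₁) + y(m₂) + y(m₃) + y(m₄) + y(m₅) + y(m₆)] = 1·(39.028) = 39.0280.

39.0280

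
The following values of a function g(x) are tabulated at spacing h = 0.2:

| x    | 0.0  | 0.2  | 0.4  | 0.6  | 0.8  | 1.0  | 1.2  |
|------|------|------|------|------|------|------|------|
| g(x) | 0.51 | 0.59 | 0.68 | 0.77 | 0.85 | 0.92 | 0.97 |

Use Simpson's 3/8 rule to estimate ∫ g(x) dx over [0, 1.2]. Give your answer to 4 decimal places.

0.9105

h = 0.2, n = 6.
(3h/8)·[y₀ + 3y₁ + 3y₂ + 2y₃ + 3y₄ + 3y₅ + y₆] = 0.075·(12.14) = 0.9105.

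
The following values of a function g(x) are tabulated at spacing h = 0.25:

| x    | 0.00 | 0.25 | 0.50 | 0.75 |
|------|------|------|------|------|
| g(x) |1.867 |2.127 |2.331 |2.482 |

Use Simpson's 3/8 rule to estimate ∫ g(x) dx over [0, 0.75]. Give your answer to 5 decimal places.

h = 0.25, n = 3.
(3h/8)·[y₀ + 3y₁ + 3y₂ + y₃] = 0.09375·(17.723) = 1.66153.

1.66153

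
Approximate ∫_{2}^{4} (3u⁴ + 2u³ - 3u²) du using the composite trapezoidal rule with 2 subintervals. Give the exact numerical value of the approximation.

h = (4 − 2)/2 = 1.
Nodes u₀,…,u₂ = 2, 3, 4.
f(u) = 3u⁴ + 2u³ - 3u²: f₀=52, f₁=270, f₂=848.
(h/2)·[f₀ + 2f₁ + f₂] = 0.5·(1440) = 720.

720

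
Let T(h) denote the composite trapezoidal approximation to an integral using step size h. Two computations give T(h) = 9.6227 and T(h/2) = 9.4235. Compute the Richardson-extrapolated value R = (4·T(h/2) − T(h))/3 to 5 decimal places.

R = (4·T(h/2) − T(h)) / 3 = (4·9.4235 − 9.6227)/3 = (28.0713)/3 = 9.35710.

9.35710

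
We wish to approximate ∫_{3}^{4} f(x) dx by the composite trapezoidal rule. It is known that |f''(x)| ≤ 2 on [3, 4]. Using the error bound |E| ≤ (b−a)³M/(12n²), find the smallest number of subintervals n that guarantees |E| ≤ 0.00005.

58

Need 2/(12n²) ≤ 0.00005.
n² ≥ 2/(12·0.00005) = 3333.33 ⇒ n ≥ 57.7350, so the smallest n is 58.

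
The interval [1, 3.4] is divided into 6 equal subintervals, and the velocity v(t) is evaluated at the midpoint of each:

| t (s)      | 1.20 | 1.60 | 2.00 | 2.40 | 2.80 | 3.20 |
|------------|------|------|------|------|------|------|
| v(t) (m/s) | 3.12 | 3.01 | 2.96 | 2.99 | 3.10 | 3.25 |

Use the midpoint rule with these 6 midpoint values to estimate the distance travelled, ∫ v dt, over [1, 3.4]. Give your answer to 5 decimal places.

7.37200

h = 0.4, n = 6.
h·[y(m₁) + y(m₂) + y(m₃) + y(m₄) + y(m₅) + y(m₆)] = 0.4·(18.43) = 7.37200.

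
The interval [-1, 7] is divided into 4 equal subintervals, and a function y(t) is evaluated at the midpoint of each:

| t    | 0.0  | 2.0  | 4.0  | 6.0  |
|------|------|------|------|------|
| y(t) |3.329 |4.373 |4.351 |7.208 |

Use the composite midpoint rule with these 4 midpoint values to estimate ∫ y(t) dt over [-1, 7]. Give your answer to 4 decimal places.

h = 2, n = 4.
h·[y(m₁) + y(m₂) + y(m₃) + y(m₄)] = 2·(19.261) = 38.5220.

38.5220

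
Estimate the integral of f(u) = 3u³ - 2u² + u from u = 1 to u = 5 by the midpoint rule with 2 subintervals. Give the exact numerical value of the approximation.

364

h = (5 − 1)/2 = 2.
Midpoints m₁,…,m₂ = 2, 4.
f(m₁)=18, f(m₂)=164.
h·[f(m₁) + f(m₂)] = 2·(182) = 364.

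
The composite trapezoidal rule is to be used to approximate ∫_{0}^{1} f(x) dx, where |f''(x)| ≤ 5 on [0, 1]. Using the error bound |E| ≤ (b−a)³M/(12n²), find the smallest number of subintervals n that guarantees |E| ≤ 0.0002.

46

Need 5/(12n²) ≤ 0.0002.
n² ≥ 5/(12·0.0002) = 2083.33 ⇒ n ≥ 45.6435, so the smallest n is 46.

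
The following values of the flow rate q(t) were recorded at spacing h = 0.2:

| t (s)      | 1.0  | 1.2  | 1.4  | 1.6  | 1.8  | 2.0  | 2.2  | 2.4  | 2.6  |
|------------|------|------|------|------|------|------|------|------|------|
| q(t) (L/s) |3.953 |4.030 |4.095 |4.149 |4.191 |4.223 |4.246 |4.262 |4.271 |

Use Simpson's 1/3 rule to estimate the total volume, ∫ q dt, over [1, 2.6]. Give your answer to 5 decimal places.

6.66293

h = 0.2, n = 8.
(h/3)·[y₀ + 4y₁ + 2y₂ + 4y₃ + 2y₄ + 4y₅ + 2y₆ + 4y₇ + y₈] = 0.066667·(99.944) = 6.66293.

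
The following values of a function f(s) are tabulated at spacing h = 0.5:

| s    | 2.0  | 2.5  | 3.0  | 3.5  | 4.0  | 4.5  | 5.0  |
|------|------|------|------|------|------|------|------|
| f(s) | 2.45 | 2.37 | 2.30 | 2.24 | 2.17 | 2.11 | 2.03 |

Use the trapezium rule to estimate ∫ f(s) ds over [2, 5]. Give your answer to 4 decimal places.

6.7150

h = 0.5, n = 6.
(h/2)·[y₀ + 2y₁ + 2y₂ + 2y₃ + 2y₄ + 2y₅ + y₆] = 0.25·(26.86) = 6.7150.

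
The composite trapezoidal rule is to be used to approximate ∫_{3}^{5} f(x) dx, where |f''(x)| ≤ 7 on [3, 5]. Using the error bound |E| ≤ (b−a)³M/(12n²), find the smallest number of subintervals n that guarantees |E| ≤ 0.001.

Need 56/(12n²) ≤ 0.001.
n² ≥ 56/(12·0.001) = 4666.67 ⇒ n ≥ 68.3130, so the smallest n is 69.

69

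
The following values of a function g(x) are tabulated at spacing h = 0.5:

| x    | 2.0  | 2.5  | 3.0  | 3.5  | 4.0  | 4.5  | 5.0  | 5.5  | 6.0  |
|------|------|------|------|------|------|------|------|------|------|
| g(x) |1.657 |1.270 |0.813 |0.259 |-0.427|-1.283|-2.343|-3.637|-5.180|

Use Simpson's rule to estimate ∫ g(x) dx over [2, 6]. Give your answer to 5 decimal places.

h = 0.5, n = 8.
(h/3)·[y₀ + 4y₁ + 2y₂ + 4y₃ + 2y₄ + 4y₅ + 2y₆ + 4y₇ + y₈] = 0.166667·(-21.001) = -3.50017.

-3.50017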